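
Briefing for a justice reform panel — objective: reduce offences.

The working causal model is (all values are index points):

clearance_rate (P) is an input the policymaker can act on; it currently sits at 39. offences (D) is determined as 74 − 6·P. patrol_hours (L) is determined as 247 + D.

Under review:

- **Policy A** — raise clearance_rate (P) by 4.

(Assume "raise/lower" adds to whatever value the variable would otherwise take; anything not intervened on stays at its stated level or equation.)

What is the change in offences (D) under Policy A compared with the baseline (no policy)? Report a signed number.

-24

Baseline:
  P = 39
  D = 74 − 6·39 = -160
Policy A (P + 4):
  P = 39 + 4 = 43
  D = 74 − 6·43 = -184
Change in D: -184 − (-160) = -24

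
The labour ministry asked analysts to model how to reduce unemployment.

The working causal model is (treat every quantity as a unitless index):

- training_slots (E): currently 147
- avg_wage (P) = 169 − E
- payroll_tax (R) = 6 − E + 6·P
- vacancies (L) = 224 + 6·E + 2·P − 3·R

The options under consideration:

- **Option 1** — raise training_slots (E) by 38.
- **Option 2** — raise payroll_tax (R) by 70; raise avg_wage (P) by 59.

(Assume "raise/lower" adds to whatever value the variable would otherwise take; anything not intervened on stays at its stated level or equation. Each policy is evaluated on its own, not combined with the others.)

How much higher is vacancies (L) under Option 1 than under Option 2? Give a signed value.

Option 1 (E + 38):
  E = 147 + 38 = 185
  P = 169 − 185 = -16
  R = 6 − 185 + 6·(-16) = -275
  L = 224 + 6·185 + 2·(-16) − 3·(-275) = 2127
Option 2 (R + 70, P + 59):
  E = 147
  P = 169 − 147 (+59 from intervention) = 81
  R = 6 − 147 + 6·81 (+70 from intervention) = 415
  L = 224 + 6·147 + 2·81 − 3·415 = 23
L: 2127 − 23 = 2104

2104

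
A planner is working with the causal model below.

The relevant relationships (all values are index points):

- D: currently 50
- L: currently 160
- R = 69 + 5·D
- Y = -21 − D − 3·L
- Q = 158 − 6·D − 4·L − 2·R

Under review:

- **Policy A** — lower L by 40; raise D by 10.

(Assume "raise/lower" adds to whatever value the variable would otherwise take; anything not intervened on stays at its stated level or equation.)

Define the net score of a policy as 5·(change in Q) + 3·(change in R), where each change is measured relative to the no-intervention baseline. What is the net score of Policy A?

150

Baseline:
  D = 50
  L = 160
  R = 69 + 5·50 = 319
  Q = 158 − 6·50 − 4·160 − 2·319 = -1420
Policy A (L − 40, D + 10):
  D = 50 + 10 = 60
  L = 160 − 40 = 120
  R = 69 + 5·60 = 369
  Q = 158 − 6·60 − 4·120 − 2·369 = -1420
ΔQ = -1420 − (-1420) = 0; ΔR = 369 − 319 = 50
Score = 5·0 + 3·50 = 150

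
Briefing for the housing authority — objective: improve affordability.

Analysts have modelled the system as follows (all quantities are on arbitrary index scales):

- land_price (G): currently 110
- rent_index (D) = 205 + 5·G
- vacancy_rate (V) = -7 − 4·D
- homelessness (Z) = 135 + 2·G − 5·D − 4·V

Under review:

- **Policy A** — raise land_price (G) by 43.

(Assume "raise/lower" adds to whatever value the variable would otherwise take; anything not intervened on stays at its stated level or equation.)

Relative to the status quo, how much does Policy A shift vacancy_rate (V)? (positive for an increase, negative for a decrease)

-860

Baseline:
  G = 110
  D = 205 + 5·110 = 755
  V = -7 − 4·755 = -3027
Policy A (G + 43):
  G = 110 + 43 = 153
  D = 205 + 5·153 = 970
  V = -7 − 4·970 = -3887
Change in V: -3887 − (-3027) = -860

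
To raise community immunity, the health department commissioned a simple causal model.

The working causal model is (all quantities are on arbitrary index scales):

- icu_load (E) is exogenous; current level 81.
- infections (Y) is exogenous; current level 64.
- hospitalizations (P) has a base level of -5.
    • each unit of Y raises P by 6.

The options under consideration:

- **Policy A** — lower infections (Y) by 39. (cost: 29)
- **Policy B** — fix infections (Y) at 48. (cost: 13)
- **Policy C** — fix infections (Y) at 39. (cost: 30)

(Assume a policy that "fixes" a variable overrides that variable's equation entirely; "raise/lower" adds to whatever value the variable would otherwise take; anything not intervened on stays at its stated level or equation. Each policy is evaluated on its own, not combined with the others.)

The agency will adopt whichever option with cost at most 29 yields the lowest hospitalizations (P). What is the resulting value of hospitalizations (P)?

Policy A (Y − 39):
  Y = 64 − 39 = 25
  P = -5 + 6·25 = 145
Policy B (Y := 48):
  Y = 48
  P = -5 + 6·48 = 283
Comparing — Policy A: P=145, Policy B: P=283. Lowest is 145 (Policy A).

145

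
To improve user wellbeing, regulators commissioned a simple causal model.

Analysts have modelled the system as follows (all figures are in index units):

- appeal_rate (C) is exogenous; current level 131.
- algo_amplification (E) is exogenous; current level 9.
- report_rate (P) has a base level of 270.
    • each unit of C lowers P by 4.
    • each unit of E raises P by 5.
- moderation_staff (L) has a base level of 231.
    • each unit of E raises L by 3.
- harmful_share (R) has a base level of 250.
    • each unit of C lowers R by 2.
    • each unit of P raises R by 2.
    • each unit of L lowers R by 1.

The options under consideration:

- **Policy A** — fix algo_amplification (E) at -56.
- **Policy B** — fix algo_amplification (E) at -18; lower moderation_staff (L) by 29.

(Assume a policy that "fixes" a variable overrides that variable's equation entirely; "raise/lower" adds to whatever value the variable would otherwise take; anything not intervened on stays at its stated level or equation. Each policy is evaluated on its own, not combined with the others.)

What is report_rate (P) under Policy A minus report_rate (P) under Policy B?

Policy A (E := -56):
  C = 131
  E = -56
  P = 270 − 4·131 + 5·(-56) = -534
Policy B (E := -18, L − 29):
  C = 131
  E = -18
  P = 270 − 4·131 + 5·(-18) = -344
P: -534 − (-344) = -190

-190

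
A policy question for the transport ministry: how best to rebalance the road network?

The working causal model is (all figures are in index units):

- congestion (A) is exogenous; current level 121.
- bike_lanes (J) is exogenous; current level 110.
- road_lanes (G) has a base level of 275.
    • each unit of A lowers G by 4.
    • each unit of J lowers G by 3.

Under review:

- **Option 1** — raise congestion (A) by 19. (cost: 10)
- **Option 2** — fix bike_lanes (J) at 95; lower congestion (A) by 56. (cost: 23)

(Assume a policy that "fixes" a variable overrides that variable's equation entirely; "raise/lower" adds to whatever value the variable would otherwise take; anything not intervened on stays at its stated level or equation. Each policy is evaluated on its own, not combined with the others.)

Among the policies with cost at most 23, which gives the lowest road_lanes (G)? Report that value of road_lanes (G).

Option 1 (A + 19):
  A = 121 + 19 = 140
  J = 110
  G = 275 − 4·140 − 3·110 = -615
Option 2 (J := 95, A − 56):
  A = 121 − 56 = 65
  J = 95
  G = 275 − 4·65 − 3·95 = -270
Comparing — Option 1: G=-615, Option 2: G=-270. Lowest is -615 (Option 1).

-615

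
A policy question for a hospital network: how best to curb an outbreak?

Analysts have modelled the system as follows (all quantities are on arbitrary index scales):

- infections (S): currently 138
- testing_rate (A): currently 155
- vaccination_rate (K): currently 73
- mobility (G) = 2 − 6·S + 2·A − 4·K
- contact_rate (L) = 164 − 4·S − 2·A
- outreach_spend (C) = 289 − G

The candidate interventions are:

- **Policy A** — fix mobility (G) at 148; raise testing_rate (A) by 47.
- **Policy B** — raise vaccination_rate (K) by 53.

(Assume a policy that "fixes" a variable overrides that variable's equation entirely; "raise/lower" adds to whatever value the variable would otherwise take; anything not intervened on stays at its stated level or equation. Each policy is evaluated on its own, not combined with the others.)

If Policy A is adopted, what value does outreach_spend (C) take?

141

Policy A (G := 148, A + 47):
  S = 138
  A = 155 + 47 = 202
  K = 73
  G = 148
  C = 289 − 148 = 141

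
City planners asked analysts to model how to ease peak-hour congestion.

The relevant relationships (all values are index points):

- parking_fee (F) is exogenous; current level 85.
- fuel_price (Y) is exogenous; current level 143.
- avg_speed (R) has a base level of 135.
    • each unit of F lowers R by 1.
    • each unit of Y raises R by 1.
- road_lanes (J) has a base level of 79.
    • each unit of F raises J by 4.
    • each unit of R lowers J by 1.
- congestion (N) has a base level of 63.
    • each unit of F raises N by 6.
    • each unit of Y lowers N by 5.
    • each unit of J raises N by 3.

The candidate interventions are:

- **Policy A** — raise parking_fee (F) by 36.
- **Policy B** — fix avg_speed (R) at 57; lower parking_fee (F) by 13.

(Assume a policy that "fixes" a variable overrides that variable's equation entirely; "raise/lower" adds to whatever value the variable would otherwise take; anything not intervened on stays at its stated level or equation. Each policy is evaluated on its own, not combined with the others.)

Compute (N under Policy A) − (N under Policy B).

Policy A (F + 36):
  F = 85 + 36 = 121
  Y = 143
  R = 135 − 121 + 143 = 157
  J = 79 + 4·121 − 157 = 406
  N = 63 + 6·121 − 5·143 + 3·406 = 1292
Policy B (R := 57, F − 13):
  F = 85 − 13 = 72
  Y = 143
  R = 57
  J = 79 + 4·72 − 57 = 310
  N = 63 + 6·72 − 5·143 + 3·310 = 710
N: 1292 − 710 = 582

582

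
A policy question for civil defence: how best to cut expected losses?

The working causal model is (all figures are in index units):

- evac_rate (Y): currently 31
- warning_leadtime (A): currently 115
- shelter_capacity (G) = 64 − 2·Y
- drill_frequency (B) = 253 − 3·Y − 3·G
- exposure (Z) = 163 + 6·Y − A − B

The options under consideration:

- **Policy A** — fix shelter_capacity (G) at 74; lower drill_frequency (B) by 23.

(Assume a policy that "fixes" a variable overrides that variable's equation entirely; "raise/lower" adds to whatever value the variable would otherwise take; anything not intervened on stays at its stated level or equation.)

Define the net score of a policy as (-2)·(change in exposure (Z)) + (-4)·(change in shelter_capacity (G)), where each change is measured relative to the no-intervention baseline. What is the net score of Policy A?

-766

Baseline:
  Y = 31
  A = 115
  G = 64 − 2·31 = 2
  B = 253 − 3·31 − 3·2 = 154
  Z = 163 + 6·31 − 115 − 154 = 80
Policy A (G := 74, B − 23):
  Y = 31
  A = 115
  G = 74
  B = 253 − 3·31 − 3·74 (−23 from intervention) = -85
  Z = 163 + 6·31 − 115 − (-85) = 319
ΔZ = 319 − 80 = 239; ΔG = 74 − 2 = 72
Score = (-2)·239 + (-4)·72 = -766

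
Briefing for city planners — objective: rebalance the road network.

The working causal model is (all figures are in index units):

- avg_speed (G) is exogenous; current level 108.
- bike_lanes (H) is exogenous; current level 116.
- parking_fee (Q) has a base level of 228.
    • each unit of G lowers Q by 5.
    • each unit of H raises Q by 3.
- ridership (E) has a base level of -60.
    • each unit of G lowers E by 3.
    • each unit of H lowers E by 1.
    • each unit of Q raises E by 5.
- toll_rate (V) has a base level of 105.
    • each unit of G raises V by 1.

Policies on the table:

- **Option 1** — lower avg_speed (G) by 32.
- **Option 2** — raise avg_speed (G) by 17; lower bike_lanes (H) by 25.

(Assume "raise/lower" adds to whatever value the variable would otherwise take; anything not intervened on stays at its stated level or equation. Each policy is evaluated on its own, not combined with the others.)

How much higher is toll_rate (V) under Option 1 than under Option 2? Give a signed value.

Option 1 (G − 32):
  G = 108 − 32 = 76
  V = 105 + 76 = 181
Option 2 (G + 17, H − 25):
  G = 108 + 17 = 125
  V = 105 + 125 = 230
V: 181 − 230 = -49

-49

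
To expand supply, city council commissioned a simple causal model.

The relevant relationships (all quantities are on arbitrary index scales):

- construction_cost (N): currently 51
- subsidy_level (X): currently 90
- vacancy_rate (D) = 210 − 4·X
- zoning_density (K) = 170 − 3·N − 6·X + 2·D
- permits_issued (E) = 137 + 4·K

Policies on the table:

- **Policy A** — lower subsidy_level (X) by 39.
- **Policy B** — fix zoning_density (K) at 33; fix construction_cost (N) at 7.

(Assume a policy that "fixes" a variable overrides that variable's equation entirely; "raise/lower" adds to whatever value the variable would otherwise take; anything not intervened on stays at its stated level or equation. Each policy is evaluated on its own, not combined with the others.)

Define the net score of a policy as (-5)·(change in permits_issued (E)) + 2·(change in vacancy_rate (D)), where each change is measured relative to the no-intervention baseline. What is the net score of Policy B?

-17120

Baseline:
  N = 51
  X = 90
  D = 210 − 4·90 = -150
  K = 170 − 3·51 − 6·90 + 2·(-150) = -823
  E = 137 + 4·(-823) = -3155
Policy B (K := 33, N := 7):
  N = 7
  X = 90
  D = 210 − 4·90 = -150
  K = 33
  E = 137 + 4·33 = 269
ΔE = 269 − (-3155) = 3424; ΔD = -150 − (-150) = 0
Score = (-5)·3424 + 2·0 = -17120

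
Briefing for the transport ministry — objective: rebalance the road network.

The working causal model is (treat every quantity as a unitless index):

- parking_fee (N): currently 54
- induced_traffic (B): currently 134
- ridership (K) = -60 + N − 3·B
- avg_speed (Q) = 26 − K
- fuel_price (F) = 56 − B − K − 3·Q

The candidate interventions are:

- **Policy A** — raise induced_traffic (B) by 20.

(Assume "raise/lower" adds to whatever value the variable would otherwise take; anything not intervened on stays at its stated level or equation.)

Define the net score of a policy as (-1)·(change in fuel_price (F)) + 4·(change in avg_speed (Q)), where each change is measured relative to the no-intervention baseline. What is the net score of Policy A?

380

Baseline:
  N = 54
  B = 134
  K = -60 + 54 − 3·134 = -408
  Q = 26 − (-408) = 434
  F = 56 − 134 − (-408) − 3·434 = -972
Policy A (B + 20):
  N = 54
  B = 134 + 20 = 154
  K = -60 + 54 − 3·154 = -468
  Q = 26 − (-468) = 494
  F = 56 − 154 − (-468) − 3·494 = -1112
ΔF = -1112 − (-972) = -140; ΔQ = 494 − 434 = 60
Score = (-1)·(-140) + 4·60 = 380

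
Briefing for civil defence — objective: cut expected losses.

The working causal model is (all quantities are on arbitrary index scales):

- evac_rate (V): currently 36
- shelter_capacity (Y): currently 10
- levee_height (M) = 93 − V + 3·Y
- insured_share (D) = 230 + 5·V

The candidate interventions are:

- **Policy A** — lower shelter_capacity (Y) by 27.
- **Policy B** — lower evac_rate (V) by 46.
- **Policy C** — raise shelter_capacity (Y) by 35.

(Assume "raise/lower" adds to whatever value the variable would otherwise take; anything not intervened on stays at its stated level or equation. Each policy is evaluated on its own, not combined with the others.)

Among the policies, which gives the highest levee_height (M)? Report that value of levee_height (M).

192

Policy A (Y − 27):
  V = 36
  Y = 10 − 27 = -17
  M = 93 − 36 + 3·(-17) = 6
Policy B (V − 46):
  V = 36 − 46 = -10
  Y = 10
  M = 93 − (-10) + 3·10 = 133
Policy C (Y + 35):
  V = 36
  Y = 10 + 35 = 45
  M = 93 − 36 + 3·45 = 192
Comparing — Policy A: M=6, Policy B: M=133, Policy C: M=192. Highest is 192 (Policy C).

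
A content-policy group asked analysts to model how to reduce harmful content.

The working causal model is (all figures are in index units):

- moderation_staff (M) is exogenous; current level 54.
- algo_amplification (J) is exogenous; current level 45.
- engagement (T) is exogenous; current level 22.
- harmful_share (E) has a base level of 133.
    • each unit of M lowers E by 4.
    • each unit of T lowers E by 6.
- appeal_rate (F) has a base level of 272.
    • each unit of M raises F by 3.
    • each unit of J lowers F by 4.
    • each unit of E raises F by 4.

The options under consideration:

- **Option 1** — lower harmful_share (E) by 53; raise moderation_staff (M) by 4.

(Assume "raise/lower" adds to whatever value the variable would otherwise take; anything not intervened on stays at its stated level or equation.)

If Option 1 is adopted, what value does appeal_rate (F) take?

Option 1 (E − 53, M + 4):
  M = 54 + 4 = 58
  J = 45
  T = 22
  E = 133 − 4·58 − 6·22 (−53 from intervention) = -284
  F = 272 + 3·58 − 4·45 + 4·(-284) = -870

-870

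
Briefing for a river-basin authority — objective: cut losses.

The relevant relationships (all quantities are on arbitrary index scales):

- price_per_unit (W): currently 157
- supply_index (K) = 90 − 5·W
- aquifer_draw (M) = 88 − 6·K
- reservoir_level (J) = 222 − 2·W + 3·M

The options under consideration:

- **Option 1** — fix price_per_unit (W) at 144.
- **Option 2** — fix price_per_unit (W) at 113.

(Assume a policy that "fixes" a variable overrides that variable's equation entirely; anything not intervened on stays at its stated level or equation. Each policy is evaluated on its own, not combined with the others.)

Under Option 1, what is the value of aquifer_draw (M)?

Option 1 (W := 144):
  W = 144
  K = 90 − 5·144 = -630
  M = 88 − 6·(-630) = 3868

3868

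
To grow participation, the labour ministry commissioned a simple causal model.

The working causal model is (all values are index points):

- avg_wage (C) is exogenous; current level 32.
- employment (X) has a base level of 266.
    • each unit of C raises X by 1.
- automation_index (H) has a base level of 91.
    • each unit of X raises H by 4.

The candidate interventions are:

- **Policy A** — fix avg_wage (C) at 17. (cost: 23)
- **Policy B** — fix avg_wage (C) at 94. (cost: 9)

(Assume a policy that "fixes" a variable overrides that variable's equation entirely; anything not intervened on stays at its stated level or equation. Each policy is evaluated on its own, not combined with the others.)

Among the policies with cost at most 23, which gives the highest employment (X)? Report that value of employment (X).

360

Policy A (C := 17):
  C = 17
  X = 266 + 17 = 283
Policy B (C := 94):
  C = 94
  X = 266 + 94 = 360
Comparing — Policy A: X=283, Policy B: X=360. Highest is 360 (Policy B).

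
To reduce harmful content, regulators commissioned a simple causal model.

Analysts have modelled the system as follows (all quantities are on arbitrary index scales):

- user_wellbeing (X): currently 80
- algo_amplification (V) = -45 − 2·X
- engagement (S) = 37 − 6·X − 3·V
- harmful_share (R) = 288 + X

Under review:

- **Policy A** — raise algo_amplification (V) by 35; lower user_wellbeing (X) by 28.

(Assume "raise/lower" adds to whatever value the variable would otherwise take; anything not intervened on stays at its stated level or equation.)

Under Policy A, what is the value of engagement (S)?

Policy A (V + 35, X − 28):
  X = 80 − 28 = 52
  V = -45 − 2·52 (+35 from intervention) = -114
  S = 37 − 6·52 − 3·(-114) = 67

67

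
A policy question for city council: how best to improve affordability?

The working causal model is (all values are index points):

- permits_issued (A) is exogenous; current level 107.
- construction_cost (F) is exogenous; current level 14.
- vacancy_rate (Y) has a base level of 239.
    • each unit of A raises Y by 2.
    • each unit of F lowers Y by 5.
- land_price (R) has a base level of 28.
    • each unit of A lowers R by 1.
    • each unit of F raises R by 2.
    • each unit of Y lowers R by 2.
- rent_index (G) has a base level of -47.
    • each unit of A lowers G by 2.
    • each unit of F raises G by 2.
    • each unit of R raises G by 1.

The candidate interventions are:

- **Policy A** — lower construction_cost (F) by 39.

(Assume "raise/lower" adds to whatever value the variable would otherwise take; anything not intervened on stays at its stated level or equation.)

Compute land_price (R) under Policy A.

Policy A (F − 39):
  A = 107
  F = 14 − 39 = -25
  Y = 239 + 2·107 − 5·(-25) = 578
  R = 28 − 107 + 2·(-25) − 2·578 = -1285

-1285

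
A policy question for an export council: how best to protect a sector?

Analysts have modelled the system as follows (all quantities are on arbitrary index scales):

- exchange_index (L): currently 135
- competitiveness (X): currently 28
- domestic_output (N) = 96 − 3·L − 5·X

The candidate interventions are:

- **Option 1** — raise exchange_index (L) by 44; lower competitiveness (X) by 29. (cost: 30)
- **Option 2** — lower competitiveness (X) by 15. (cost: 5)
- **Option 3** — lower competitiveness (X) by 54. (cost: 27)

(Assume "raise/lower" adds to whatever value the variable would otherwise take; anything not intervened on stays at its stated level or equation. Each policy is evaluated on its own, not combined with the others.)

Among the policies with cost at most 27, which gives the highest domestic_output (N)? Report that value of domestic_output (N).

Option 2 (X − 15):
  L = 135
  X = 28 − 15 = 13
  N = 96 − 3·135 − 5·13 = -374
Option 3 (X − 54):
  L = 135
  X = 28 − 54 = -26
  N = 96 − 3·135 − 5·(-26) = -179
Comparing — Option 2: N=-374, Option 3: N=-179. Highest is -179 (Option 3).

-179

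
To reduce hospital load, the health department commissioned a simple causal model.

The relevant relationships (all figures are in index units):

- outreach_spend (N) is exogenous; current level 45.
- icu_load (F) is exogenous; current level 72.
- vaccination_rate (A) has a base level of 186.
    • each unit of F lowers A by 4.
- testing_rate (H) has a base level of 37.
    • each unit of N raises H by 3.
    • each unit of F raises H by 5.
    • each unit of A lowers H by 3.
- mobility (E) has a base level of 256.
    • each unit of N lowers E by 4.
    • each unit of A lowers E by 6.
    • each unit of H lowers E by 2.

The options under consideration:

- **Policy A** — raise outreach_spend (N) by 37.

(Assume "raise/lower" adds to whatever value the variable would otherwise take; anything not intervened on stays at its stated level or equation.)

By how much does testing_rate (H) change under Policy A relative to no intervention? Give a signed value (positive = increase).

Baseline:
  N = 45
  F = 72
  A = 186 − 4·72 = -102
  H = 37 + 3·45 + 5·72 − 3·(-102) = 838
Policy A (N + 37):
  N = 45 + 37 = 82
  F = 72
  A = 186 − 4·72 = -102
  H = 37 + 3·82 + 5·72 − 3·(-102) = 949
Change in H: 949 − 838 = 111

111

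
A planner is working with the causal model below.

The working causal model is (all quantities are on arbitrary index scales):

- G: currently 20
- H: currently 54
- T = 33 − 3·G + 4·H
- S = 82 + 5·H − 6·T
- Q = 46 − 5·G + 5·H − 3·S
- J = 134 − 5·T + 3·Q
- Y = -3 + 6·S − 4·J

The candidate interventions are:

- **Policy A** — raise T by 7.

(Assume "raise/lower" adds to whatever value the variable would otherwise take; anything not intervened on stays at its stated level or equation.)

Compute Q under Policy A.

Policy A (T + 7):
  G = 20
  H = 54
  T = 33 − 3·20 + 4·54 (+7 from intervention) = 196
  S = 82 + 5·54 − 6·196 = -824
  Q = 46 − 5·20 + 5·54 − 3·(-824) = 2688

2688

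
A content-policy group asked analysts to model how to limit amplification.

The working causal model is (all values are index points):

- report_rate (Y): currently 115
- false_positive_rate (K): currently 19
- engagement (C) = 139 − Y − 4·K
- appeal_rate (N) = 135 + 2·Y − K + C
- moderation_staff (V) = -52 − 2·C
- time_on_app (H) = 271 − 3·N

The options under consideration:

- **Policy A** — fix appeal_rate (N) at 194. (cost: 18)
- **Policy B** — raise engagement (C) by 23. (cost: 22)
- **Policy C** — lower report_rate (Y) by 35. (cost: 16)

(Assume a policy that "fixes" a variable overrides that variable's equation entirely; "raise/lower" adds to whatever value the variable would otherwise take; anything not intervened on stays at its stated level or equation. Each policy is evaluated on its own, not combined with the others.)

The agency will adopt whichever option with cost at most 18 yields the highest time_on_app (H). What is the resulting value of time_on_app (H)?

-311

Policy A (N := 194):
  Y = 115
  K = 19
  C = 139 − 115 − 4·19 = -52
  N = 194
  H = 271 − 3·194 = -311
Policy C (Y − 35):
  Y = 115 − 35 = 80
  K = 19
  C = 139 − 80 − 4·19 = -17
  N = 135 + 2·80 − 19 + (-17) = 259
  H = 271 − 3·259 = -506
Comparing — Policy A: H=-311, Policy C: H=-506. Highest is -311 (Policy A).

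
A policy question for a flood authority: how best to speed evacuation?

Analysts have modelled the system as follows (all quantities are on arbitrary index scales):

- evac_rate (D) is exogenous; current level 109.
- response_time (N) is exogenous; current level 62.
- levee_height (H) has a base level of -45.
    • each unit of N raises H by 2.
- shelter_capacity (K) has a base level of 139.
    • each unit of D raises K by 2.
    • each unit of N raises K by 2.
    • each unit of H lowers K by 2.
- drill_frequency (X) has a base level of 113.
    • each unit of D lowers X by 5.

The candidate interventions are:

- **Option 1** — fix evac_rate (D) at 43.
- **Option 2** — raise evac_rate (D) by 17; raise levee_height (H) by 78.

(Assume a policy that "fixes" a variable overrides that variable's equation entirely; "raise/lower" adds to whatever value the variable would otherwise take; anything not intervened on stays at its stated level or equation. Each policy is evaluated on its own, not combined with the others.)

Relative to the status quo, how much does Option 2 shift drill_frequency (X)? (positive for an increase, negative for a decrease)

Baseline:
  D = 109
  X = 113 − 5·109 = -432
Option 2 (D + 17, H + 78):
  D = 109 + 17 = 126
  X = 113 − 5·126 = -517
Change in X: -517 − (-432) = -85

-85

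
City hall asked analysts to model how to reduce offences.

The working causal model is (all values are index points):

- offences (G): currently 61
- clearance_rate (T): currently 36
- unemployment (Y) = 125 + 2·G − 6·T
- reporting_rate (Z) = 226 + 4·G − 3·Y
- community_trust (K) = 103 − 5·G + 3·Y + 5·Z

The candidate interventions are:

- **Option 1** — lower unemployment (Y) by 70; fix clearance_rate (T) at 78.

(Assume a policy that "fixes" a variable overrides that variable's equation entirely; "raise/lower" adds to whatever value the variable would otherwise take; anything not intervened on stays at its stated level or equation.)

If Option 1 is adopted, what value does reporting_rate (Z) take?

1343

Option 1 (Y − 70, T := 78):
  G = 61
  T = 78
  Y = 125 + 2·61 − 6·78 (−70 from intervention) = -291
  Z = 226 + 4·61 − 3·(-291) = 1343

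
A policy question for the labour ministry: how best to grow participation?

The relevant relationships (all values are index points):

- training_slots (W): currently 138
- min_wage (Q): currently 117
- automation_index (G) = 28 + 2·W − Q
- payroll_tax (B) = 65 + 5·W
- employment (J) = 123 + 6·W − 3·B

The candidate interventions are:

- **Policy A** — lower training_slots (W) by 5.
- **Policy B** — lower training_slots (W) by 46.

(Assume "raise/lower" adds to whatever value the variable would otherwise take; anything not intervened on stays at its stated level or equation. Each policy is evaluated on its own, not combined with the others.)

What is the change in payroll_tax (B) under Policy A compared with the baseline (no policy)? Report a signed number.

Baseline:
  W = 138
  B = 65 + 5·138 = 755
Policy A (W − 5):
  W = 138 − 5 = 133
  B = 65 + 5·133 = 730
Change in B: 730 − 755 = -25

-25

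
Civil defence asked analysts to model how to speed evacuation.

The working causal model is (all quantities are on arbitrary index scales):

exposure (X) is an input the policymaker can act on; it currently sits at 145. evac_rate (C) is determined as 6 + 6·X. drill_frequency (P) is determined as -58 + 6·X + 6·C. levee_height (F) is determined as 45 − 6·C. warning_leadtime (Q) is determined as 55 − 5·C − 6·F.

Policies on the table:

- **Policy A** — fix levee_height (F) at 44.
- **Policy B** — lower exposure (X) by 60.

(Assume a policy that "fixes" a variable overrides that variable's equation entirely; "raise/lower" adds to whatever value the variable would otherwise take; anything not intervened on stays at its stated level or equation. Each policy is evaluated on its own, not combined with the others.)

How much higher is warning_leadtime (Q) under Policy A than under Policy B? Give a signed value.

-20370

Policy A (F := 44):
  X = 145
  C = 6 + 6·145 = 876
  F = 44
  Q = 55 − 5·876 − 6·44 = -4589
Policy B (X − 60):
  X = 145 − 60 = 85
  C = 6 + 6·85 = 516
  F = 45 − 6·516 = -3051
  Q = 55 − 5·516 − 6·(-3051) = 15781
Q: -4589 − 15781 = -20370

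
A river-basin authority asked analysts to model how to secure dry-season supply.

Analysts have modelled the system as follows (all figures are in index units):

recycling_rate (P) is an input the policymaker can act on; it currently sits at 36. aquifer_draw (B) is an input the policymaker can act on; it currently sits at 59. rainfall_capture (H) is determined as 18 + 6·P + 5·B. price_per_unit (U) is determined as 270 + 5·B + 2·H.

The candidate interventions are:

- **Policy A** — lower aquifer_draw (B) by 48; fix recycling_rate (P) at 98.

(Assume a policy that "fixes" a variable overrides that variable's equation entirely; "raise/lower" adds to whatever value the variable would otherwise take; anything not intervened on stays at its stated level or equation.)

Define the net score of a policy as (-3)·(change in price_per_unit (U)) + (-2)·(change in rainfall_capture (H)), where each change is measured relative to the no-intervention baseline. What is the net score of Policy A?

-336

Baseline:
  P = 36
  B = 59
  H = 18 + 6·36 + 5·59 = 529
  U = 270 + 5·59 + 2·529 = 1623
Policy A (B − 48, P := 98):
  P = 98
  B = 59 − 48 = 11
  H = 18 + 6·98 + 5·11 = 661
  U = 270 + 5·11 + 2·661 = 1647
ΔU = 1647 − 1623 = 24; ΔH = 661 − 529 = 132
Score = (-3)·24 + (-2)·132 = -336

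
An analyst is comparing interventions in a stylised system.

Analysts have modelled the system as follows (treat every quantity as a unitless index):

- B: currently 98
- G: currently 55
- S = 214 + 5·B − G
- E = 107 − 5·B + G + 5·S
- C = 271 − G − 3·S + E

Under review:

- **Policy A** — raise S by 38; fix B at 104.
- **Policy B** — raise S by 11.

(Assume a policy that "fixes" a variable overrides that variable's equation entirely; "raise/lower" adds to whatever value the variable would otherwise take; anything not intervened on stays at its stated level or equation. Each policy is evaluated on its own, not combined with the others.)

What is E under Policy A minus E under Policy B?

Policy A (S + 38, B := 104):
  B = 104
  G = 55
  S = 214 + 5·104 − 55 (+38 from intervention) = 717
  E = 107 − 5·104 + 55 + 5·717 = 3227
Policy B (S + 11):
  B = 98
  G = 55
  S = 214 + 5·98 − 55 (+11 from intervention) = 660
  E = 107 − 5·98 + 55 + 5·660 = 2972
E: 3227 − 2972 = 255

255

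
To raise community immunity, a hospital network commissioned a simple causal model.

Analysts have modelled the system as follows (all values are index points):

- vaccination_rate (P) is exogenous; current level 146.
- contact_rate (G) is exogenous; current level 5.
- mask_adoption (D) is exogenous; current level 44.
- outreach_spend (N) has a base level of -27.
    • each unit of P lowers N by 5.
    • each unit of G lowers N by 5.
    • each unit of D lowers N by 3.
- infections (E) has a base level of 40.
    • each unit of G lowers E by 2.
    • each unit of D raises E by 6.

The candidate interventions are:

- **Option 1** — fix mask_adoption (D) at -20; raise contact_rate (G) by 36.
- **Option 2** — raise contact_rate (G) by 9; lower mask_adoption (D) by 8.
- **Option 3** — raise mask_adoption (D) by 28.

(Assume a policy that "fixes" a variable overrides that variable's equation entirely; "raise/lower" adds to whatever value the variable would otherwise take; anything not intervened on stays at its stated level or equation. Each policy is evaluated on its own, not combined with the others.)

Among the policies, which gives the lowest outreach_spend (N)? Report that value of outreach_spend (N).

Option 1 (D := -20, G + 36):
  P = 146
  G = 5 + 36 = 41
  D = -20
  N = -27 − 5·146 − 5·41 − 3·(-20) = -902
Option 2 (G + 9, D − 8):
  P = 146
  G = 5 + 9 = 14
  D = 44 − 8 = 36
  N = -27 − 5·146 − 5·14 − 3·36 = -935
Option 3 (D + 28):
  P = 146
  G = 5
  D = 44 + 28 = 72
  N = -27 − 5·146 − 5·5 − 3·72 = -998
Comparing — Option 1: N=-902, Option 2: N=-935, Option 3: N=-998. Lowest is -998 (Option 3).

-998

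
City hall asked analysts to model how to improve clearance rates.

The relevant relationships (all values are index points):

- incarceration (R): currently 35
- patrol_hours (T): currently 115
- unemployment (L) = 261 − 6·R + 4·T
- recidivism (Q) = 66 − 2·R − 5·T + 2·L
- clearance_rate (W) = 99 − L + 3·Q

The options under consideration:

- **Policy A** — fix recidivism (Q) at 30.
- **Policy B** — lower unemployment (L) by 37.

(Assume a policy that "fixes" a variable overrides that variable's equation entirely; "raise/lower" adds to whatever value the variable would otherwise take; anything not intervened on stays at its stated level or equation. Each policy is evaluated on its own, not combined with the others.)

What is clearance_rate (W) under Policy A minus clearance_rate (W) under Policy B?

Policy A (Q := 30):
  R = 35
  T = 115
  L = 261 − 6·35 + 4·115 = 511
  Q = 30
  W = 99 − 511 + 3·30 = -322
Policy B (L − 37):
  R = 35
  T = 115
  L = 261 − 6·35 + 4·115 (−37 from intervention) = 474
  Q = 66 − 2·35 − 5·115 + 2·474 = 369
  W = 99 − 474 + 3·369 = 732
W: -322 − 732 = -1054

-1054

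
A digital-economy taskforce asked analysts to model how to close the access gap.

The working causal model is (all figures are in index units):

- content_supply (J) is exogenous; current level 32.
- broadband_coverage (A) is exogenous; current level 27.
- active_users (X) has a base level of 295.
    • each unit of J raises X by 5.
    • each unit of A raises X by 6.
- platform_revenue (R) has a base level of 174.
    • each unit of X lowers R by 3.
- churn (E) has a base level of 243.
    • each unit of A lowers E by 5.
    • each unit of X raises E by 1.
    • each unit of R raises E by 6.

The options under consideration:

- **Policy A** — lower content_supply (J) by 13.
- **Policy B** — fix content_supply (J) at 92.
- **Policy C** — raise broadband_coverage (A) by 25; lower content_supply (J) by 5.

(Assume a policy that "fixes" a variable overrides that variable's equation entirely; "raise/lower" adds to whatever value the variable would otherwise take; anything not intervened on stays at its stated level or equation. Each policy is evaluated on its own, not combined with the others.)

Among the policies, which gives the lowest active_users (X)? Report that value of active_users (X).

552

Policy A (J − 13):
  J = 32 − 13 = 19
  A = 27
  X = 295 + 5·19 + 6·27 = 552
Policy B (J := 92):
  J = 92
  A = 27
  X = 295 + 5·92 + 6·27 = 917
Policy C (A + 25, J − 5):
  J = 32 − 5 = 27
  A = 27 + 25 = 52
  X = 295 + 5·27 + 6·52 = 742
Comparing — Policy A: X=552, Policy B: X=917, Policy C: X=742. Lowest is 552 (Policy A).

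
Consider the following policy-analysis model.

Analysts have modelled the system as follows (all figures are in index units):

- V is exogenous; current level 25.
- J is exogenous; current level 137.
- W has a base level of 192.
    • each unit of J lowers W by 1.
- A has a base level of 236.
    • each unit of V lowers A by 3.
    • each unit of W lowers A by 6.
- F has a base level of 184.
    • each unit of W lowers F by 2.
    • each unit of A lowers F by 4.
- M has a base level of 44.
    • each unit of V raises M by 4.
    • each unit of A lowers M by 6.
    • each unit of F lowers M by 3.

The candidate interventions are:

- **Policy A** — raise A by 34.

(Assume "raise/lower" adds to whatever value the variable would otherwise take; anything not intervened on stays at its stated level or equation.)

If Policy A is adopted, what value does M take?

-888

Policy A (A + 34):
  V = 25
  J = 137
  W = 192 − 137 = 55
  A = 236 − 3·25 − 6·55 (+34 from intervention) = -135
  F = 184 − 2·55 − 4·(-135) = 614
  M = 44 + 4·25 − 6·(-135) − 3·614 = -888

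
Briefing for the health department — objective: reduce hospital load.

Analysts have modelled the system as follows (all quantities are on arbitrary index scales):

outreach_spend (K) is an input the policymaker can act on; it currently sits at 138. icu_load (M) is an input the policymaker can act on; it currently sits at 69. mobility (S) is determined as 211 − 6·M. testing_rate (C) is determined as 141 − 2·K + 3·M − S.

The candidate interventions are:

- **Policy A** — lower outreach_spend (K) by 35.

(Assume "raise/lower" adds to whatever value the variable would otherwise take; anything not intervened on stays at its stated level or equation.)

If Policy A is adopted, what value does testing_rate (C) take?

345

Policy A (K − 35):
  K = 138 − 35 = 103
  M = 69
  S = 211 − 6·69 = -203
  C = 141 − 2·103 + 3·69 − (-203) = 345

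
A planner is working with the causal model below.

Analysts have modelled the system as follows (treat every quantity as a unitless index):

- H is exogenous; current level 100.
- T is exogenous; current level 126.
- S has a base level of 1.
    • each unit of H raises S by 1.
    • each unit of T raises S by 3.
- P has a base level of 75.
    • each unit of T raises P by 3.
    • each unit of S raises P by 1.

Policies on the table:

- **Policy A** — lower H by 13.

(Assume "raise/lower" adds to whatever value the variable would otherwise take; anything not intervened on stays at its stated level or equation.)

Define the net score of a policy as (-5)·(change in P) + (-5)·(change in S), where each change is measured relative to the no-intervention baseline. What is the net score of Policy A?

130

Baseline:
  H = 100
  T = 126
  S = 1 + 100 + 3·126 = 479
  P = 75 + 3·126 + 479 = 932
Policy A (H − 13):
  H = 100 − 13 = 87
  T = 126
  S = 1 + 87 + 3·126 = 466
  P = 75 + 3·126 + 466 = 919
ΔP = 919 − 932 = -13; ΔS = 466 − 479 = -13
Score = (-5)·(-13) + (-5)·(-13) = 130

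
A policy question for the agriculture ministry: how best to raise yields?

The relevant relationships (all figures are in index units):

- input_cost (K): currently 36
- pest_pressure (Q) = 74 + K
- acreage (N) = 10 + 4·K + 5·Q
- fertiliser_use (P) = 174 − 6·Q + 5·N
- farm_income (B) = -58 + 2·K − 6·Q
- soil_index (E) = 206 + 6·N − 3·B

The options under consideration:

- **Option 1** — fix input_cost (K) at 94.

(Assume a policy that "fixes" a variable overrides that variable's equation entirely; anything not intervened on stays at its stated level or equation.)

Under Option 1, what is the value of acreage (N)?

1226

Option 1 (K := 94):
  K = 94
  Q = 74 + 94 = 168
  N = 10 + 4·94 + 5·168 = 1226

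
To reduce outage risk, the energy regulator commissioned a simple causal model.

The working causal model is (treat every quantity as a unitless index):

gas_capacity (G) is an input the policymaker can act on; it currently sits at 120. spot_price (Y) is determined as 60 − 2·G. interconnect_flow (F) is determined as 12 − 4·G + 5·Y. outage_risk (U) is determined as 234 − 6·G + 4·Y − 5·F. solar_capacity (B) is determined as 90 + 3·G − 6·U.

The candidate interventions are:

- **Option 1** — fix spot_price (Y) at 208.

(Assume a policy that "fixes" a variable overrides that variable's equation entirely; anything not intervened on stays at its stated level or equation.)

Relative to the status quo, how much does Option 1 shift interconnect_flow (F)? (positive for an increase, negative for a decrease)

1940

Baseline:
  G = 120
  Y = 60 − 2·120 = -180
  F = 12 − 4·120 + 5·(-180) = -1368
Option 1 (Y := 208):
  G = 120
  Y = 208
  F = 12 − 4·120 + 5·208 = 572
Change in F: 572 − (-1368) = 1940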